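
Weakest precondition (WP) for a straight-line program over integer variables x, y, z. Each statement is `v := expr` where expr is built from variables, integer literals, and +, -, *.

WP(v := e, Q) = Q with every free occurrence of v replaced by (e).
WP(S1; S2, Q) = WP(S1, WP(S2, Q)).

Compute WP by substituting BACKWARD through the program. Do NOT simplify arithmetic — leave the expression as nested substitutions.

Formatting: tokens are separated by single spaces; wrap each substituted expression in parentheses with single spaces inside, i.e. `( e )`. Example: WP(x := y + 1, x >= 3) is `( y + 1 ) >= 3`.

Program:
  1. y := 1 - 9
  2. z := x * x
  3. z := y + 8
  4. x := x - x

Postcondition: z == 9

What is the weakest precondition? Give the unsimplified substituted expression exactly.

post: z == 9
stmt 4: x := x - x  -- replace 0 occurrence(s) of x with (x - x)
  => z == 9
stmt 3: z := y + 8  -- replace 1 occurrence(s) of z with (y + 8)
  => ( y + 8 ) == 9
stmt 2: z := x * x  -- replace 0 occurrence(s) of z with (x * x)
  => ( y + 8 ) == 9
stmt 1: y := 1 - 9  -- replace 1 occurrence(s) of y with (1 - 9)
  => ( ( 1 - 9 ) + 8 ) == 9

Answer: ( ( 1 - 9 ) + 8 ) == 9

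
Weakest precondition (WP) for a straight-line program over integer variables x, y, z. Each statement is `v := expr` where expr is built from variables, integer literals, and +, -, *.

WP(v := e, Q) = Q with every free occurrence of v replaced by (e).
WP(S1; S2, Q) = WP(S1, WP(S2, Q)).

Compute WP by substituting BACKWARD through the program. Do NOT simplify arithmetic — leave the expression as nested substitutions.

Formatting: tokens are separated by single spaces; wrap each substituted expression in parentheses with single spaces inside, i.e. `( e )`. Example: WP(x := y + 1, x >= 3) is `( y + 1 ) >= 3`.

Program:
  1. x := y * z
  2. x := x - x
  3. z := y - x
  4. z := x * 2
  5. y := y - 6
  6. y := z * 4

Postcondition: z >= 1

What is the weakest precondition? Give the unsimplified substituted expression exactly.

post: z >= 1
stmt 6: y := z * 4  -- replace 0 occurrence(s) of y with (z * 4)
  => z >= 1
stmt 5: y := y - 6  -- replace 0 occurrence(s) of y with (y - 6)
  => z >= 1
stmt 4: z := x * 2  -- replace 1 occurrence(s) of z with (x * 2)
  => ( x * 2 ) >= 1
stmt 3: z := y - x  -- replace 0 occurrence(s) of z with (y - x)
  => ( x * 2 ) >= 1
stmt 2: x := x - x  -- replace 1 occurrence(s) of x with (x - x)
  => ( ( x - x ) * 2 ) >= 1
stmt 1: x := y * z  -- replace 2 occurrence(s) of x with (y * z)
  => ( ( ( y * z ) - ( y * z ) ) * 2 ) >= 1

Answer: ( ( ( y * z ) - ( y * z ) ) * 2 ) >= 1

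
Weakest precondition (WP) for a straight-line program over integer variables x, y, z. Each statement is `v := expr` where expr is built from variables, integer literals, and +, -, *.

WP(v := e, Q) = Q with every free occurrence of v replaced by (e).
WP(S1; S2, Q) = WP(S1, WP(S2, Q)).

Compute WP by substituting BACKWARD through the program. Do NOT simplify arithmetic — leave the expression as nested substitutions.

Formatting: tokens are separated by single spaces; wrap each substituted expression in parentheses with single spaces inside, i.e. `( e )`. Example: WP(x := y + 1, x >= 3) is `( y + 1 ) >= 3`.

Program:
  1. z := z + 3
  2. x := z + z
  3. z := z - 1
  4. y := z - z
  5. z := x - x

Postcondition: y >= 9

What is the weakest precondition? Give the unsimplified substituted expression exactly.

Answer: ( ( ( z + 3 ) - 1 ) - ( ( z + 3 ) - 1 ) ) >= 9

Derivation:
post: y >= 9
stmt 5: z := x - x  -- replace 0 occurrence(s) of z with (x - x)
  => y >= 9
stmt 4: y := z - z  -- replace 1 occurrence(s) of y with (z - z)
  => ( z - z ) >= 9
stmt 3: z := z - 1  -- replace 2 occurrence(s) of z with (z - 1)
  => ( ( z - 1 ) - ( z - 1 ) ) >= 9
stmt 2: x := z + z  -- replace 0 occurrence(s) of x with (z + z)
  => ( ( z - 1 ) - ( z - 1 ) ) >= 9
stmt 1: z := z + 3  -- replace 2 occurrence(s) of z with (z + 3)
  => ( ( ( z + 3 ) - 1 ) - ( ( z + 3 ) - 1 ) ) >= 9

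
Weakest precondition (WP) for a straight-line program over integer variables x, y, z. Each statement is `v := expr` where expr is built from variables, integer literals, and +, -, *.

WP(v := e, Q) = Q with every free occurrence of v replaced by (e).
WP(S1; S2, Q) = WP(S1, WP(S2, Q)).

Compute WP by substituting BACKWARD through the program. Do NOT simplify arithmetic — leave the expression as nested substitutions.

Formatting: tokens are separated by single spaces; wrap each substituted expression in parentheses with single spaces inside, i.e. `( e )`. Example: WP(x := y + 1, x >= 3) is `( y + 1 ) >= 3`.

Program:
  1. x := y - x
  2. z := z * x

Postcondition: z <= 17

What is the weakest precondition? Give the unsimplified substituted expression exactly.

Answer: ( z * ( y - x ) ) <= 17

Derivation:
post: z <= 17
stmt 2: z := z * x  -- replace 1 occurrence(s) of z with (z * x)
  => ( z * x ) <= 17
stmt 1: x := y - x  -- replace 1 occurrence(s) of x with (y - x)
  => ( z * ( y - x ) ) <= 17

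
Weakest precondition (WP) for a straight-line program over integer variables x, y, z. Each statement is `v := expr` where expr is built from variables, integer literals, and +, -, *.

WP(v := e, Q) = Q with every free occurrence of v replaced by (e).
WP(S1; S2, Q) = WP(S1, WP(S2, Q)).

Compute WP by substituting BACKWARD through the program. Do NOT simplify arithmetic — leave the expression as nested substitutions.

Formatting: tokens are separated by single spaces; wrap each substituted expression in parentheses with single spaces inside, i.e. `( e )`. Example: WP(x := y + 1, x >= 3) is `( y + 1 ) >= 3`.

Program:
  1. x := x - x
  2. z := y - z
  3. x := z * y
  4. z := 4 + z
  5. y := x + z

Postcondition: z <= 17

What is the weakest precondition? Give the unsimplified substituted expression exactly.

Answer: ( 4 + ( y - z ) ) <= 17

Derivation:
post: z <= 17
stmt 5: y := x + z  -- replace 0 occurrence(s) of y with (x + z)
  => z <= 17
stmt 4: z := 4 + z  -- replace 1 occurrence(s) of z with (4 + z)
  => ( 4 + z ) <= 17
stmt 3: x := z * y  -- replace 0 occurrence(s) of x with (z * y)
  => ( 4 + z ) <= 17
stmt 2: z := y - z  -- replace 1 occurrence(s) of z with (y - z)
  => ( 4 + ( y - z ) ) <= 17
stmt 1: x := x - x  -- replace 0 occurrence(s) of x with (x - x)
  => ( 4 + ( y - z ) ) <= 17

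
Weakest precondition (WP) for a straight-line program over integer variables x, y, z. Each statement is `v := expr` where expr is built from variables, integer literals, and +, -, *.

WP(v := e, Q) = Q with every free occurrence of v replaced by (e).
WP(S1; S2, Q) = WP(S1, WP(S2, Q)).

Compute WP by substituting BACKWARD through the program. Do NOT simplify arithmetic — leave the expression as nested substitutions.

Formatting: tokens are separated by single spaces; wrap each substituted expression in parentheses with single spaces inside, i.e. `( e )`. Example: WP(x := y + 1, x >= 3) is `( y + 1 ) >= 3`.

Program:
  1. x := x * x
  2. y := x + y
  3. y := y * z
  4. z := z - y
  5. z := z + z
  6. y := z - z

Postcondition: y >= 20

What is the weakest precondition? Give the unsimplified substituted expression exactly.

Answer: ( ( ( z - ( ( ( x * x ) + y ) * z ) ) + ( z - ( ( ( x * x ) + y ) * z ) ) ) - ( ( z - ( ( ( x * x ) + y ) * z ) ) + ( z - ( ( ( x * x ) + y ) * z ) ) ) ) >= 20

Derivation:
post: y >= 20
stmt 6: y := z - z  -- replace 1 occurrence(s) of y with (z - z)
  => ( z - z ) >= 20
stmt 5: z := z + z  -- replace 2 occurrence(s) of z with (z + z)
  => ( ( z + z ) - ( z + z ) ) >= 20
stmt 4: z := z - y  -- replace 4 occurrence(s) of z with (z - y)
  => ( ( ( z - y ) + ( z - y ) ) - ( ( z - y ) + ( z - y ) ) ) >= 20
stmt 3: y := y * z  -- replace 4 occurrence(s) of y with (y * z)
  => ( ( ( z - ( y * z ) ) + ( z - ( y * z ) ) ) - ( ( z - ( y * z ) ) + ( z - ( y * z ) ) ) ) >= 20
stmt 2: y := x + y  -- replace 4 occurrence(s) of y with (x + y)
  => ( ( ( z - ( ( x + y ) * z ) ) + ( z - ( ( x + y ) * z ) ) ) - ( ( z - ( ( x + y ) * z ) ) + ( z - ( ( x + y ) * z ) ) ) ) >= 20
stmt 1: x := x * x  -- replace 4 occurrence(s) of x with (x * x)
  => ( ( ( z - ( ( ( x * x ) + y ) * z ) ) + ( z - ( ( ( x * x ) + y ) * z ) ) ) - ( ( z - ( ( ( x * x ) + y ) * z ) ) + ( z - ( ( ( x * x ) + y ) * z ) ) ) ) >= 20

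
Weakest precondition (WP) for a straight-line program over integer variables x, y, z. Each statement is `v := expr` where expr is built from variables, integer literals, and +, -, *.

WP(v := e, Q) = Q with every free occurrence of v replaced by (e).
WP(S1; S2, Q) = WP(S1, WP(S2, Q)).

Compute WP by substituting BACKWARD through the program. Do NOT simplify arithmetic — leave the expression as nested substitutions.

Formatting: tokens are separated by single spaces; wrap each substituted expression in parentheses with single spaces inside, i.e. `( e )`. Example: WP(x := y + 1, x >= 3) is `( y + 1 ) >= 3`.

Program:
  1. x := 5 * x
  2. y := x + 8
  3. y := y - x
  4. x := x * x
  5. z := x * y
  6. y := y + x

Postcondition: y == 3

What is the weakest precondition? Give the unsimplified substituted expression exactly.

post: y == 3
stmt 6: y := y + x  -- replace 1 occurrence(s) of y with (y + x)
  => ( y + x ) == 3
stmt 5: z := x * y  -- replace 0 occurrence(s) of z with (x * y)
  => ( y + x ) == 3
stmt 4: x := x * x  -- replace 1 occurrence(s) of x with (x * x)
  => ( y + ( x * x ) ) == 3
stmt 3: y := y - x  -- replace 1 occurrence(s) of y with (y - x)
  => ( ( y - x ) + ( x * x ) ) == 3
stmt 2: y := x + 8  -- replace 1 occurrence(s) of y with (x + 8)
  => ( ( ( x + 8 ) - x ) + ( x * x ) ) == 3
stmt 1: x := 5 * x  -- replace 4 occurrence(s) of x with (5 * x)
  => ( ( ( ( 5 * x ) + 8 ) - ( 5 * x ) ) + ( ( 5 * x ) * ( 5 * x ) ) ) == 3

Answer: ( ( ( ( 5 * x ) + 8 ) - ( 5 * x ) ) + ( ( 5 * x ) * ( 5 * x ) ) ) == 3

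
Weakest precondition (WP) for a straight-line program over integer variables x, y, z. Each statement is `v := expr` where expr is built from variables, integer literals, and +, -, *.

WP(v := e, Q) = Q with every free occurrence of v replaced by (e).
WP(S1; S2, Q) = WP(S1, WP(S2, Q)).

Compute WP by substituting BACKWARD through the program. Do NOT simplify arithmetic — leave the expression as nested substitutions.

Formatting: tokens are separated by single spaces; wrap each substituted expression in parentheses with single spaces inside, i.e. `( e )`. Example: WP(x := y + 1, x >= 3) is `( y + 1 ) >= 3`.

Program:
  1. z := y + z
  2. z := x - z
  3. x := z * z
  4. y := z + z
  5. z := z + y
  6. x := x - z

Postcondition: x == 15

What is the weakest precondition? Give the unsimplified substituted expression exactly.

Answer: ( ( ( x - ( y + z ) ) * ( x - ( y + z ) ) ) - ( ( x - ( y + z ) ) + ( ( x - ( y + z ) ) + ( x - ( y + z ) ) ) ) ) == 15

Derivation:
post: x == 15
stmt 6: x := x - z  -- replace 1 occurrence(s) of x with (x - z)
  => ( x - z ) == 15
stmt 5: z := z + y  -- replace 1 occurrence(s) of z with (z + y)
  => ( x - ( z + y ) ) == 15
stmt 4: y := z + z  -- replace 1 occurrence(s) of y with (z + z)
  => ( x - ( z + ( z + z ) ) ) == 15
stmt 3: x := z * z  -- replace 1 occurrence(s) of x with (z * z)
  => ( ( z * z ) - ( z + ( z + z ) ) ) == 15
stmt 2: z := x - z  -- replace 5 occurrence(s) of z with (x - z)
  => ( ( ( x - z ) * ( x - z ) ) - ( ( x - z ) + ( ( x - z ) + ( x - z ) ) ) ) == 15
stmt 1: z := y + z  -- replace 5 occurrence(s) of z with (y + z)
  => ( ( ( x - ( y + z ) ) * ( x - ( y + z ) ) ) - ( ( x - ( y + z ) ) + ( ( x - ( y + z ) ) + ( x - ( y + z ) ) ) ) ) == 15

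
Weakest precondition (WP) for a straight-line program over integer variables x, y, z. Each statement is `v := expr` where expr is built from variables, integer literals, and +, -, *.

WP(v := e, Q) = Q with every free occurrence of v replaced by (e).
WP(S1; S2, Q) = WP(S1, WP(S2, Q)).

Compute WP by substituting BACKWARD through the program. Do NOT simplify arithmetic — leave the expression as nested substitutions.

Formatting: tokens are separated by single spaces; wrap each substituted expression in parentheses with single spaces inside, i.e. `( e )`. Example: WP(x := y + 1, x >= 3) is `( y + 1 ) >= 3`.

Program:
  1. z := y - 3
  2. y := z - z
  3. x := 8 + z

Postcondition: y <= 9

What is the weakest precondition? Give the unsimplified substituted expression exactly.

Answer: ( ( y - 3 ) - ( y - 3 ) ) <= 9

Derivation:
post: y <= 9
stmt 3: x := 8 + z  -- replace 0 occurrence(s) of x with (8 + z)
  => y <= 9
stmt 2: y := z - z  -- replace 1 occurrence(s) of y with (z - z)
  => ( z - z ) <= 9
stmt 1: z := y - 3  -- replace 2 occurrence(s) of z with (y - 3)
  => ( ( y - 3 ) - ( y - 3 ) ) <= 9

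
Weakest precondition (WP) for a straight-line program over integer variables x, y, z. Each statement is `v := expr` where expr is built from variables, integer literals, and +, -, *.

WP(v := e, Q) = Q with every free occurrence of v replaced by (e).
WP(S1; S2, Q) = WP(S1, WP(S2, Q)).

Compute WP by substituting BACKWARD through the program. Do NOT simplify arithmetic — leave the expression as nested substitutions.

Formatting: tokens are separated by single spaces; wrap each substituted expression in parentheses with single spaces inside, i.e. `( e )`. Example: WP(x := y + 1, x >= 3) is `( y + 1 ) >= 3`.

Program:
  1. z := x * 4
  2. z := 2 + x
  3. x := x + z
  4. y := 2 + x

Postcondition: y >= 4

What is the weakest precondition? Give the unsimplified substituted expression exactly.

Answer: ( 2 + ( x + ( 2 + x ) ) ) >= 4

Derivation:
post: y >= 4
stmt 4: y := 2 + x  -- replace 1 occurrence(s) of y with (2 + x)
  => ( 2 + x ) >= 4
stmt 3: x := x + z  -- replace 1 occurrence(s) of x with (x + z)
  => ( 2 + ( x + z ) ) >= 4
stmt 2: z := 2 + x  -- replace 1 occurrence(s) of z with (2 + x)
  => ( 2 + ( x + ( 2 + x ) ) ) >= 4
stmt 1: z := x * 4  -- replace 0 occurrence(s) of z with (x * 4)
  => ( 2 + ( x + ( 2 + x ) ) ) >= 4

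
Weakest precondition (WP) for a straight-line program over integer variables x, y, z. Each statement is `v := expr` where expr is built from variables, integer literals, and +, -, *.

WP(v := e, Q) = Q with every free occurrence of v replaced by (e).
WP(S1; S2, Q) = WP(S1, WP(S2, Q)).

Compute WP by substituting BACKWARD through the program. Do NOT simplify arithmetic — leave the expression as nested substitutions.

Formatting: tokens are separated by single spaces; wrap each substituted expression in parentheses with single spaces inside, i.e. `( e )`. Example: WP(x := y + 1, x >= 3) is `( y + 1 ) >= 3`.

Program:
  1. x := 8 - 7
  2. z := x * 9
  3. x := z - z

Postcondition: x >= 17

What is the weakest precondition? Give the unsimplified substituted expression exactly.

post: x >= 17
stmt 3: x := z - z  -- replace 1 occurrence(s) of x with (z - z)
  => ( z - z ) >= 17
stmt 2: z := x * 9  -- replace 2 occurrence(s) of z with (x * 9)
  => ( ( x * 9 ) - ( x * 9 ) ) >= 17
stmt 1: x := 8 - 7  -- replace 2 occurrence(s) of x with (8 - 7)
  => ( ( ( 8 - 7 ) * 9 ) - ( ( 8 - 7 ) * 9 ) ) >= 17

Answer: ( ( ( 8 - 7 ) * 9 ) - ( ( 8 - 7 ) * 9 ) ) >= 17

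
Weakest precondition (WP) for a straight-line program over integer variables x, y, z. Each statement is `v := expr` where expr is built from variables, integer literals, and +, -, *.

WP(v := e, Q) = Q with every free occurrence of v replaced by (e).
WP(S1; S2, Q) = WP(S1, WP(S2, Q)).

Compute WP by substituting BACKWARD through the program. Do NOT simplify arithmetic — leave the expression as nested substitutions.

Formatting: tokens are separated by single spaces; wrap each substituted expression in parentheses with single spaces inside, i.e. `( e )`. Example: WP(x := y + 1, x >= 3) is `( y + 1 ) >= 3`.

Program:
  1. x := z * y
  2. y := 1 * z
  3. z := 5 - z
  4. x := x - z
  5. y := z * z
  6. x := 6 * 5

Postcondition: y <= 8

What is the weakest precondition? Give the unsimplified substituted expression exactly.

post: y <= 8
stmt 6: x := 6 * 5  -- replace 0 occurrence(s) of x with (6 * 5)
  => y <= 8
stmt 5: y := z * z  -- replace 1 occurrence(s) of y with (z * z)
  => ( z * z ) <= 8
stmt 4: x := x - z  -- replace 0 occurrence(s) of x with (x - z)
  => ( z * z ) <= 8
stmt 3: z := 5 - z  -- replace 2 occurrence(s) of z with (5 - z)
  => ( ( 5 - z ) * ( 5 - z ) ) <= 8
stmt 2: y := 1 * z  -- replace 0 occurrence(s) of y with (1 * z)
  => ( ( 5 - z ) * ( 5 - z ) ) <= 8
stmt 1: x := z * y  -- replace 0 occurrence(s) of x with (z * y)
  => ( ( 5 - z ) * ( 5 - z ) ) <= 8

Answer: ( ( 5 - z ) * ( 5 - z ) ) <= 8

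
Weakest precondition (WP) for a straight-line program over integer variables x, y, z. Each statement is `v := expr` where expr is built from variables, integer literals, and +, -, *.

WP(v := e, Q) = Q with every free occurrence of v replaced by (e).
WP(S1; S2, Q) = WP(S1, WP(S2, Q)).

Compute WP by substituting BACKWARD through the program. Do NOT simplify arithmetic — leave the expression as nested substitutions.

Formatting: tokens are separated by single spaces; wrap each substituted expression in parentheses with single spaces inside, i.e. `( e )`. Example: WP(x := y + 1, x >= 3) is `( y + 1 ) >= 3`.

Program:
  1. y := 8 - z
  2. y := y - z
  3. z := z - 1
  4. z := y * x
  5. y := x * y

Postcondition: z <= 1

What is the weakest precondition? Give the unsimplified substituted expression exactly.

Answer: ( ( ( 8 - z ) - z ) * x ) <= 1

Derivation:
post: z <= 1
stmt 5: y := x * y  -- replace 0 occurrence(s) of y with (x * y)
  => z <= 1
stmt 4: z := y * x  -- replace 1 occurrence(s) of z with (y * x)
  => ( y * x ) <= 1
stmt 3: z := z - 1  -- replace 0 occurrence(s) of z with (z - 1)
  => ( y * x ) <= 1
stmt 2: y := y - z  -- replace 1 occurrence(s) of y with (y - z)
  => ( ( y - z ) * x ) <= 1
stmt 1: y := 8 - z  -- replace 1 occurrence(s) of y with (8 - z)
  => ( ( ( 8 - z ) - z ) * x ) <= 1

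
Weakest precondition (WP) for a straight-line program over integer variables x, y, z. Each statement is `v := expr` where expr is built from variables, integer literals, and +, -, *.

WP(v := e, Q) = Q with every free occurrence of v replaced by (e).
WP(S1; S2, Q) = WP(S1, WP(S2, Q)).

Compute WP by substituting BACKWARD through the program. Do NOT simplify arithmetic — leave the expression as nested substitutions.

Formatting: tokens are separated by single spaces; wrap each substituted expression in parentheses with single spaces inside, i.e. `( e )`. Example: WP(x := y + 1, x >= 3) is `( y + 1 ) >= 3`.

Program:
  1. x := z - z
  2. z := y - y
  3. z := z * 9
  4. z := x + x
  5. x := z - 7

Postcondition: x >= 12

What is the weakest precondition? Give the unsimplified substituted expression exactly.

post: x >= 12
stmt 5: x := z - 7  -- replace 1 occurrence(s) of x with (z - 7)
  => ( z - 7 ) >= 12
stmt 4: z := x + x  -- replace 1 occurrence(s) of z with (x + x)
  => ( ( x + x ) - 7 ) >= 12
stmt 3: z := z * 9  -- replace 0 occurrence(s) of z with (z * 9)
  => ( ( x + x ) - 7 ) >= 12
stmt 2: z := y - y  -- replace 0 occurrence(s) of z with (y - y)
  => ( ( x + x ) - 7 ) >= 12
stmt 1: x := z - z  -- replace 2 occurrence(s) of x with (z - z)
  => ( ( ( z - z ) + ( z - z ) ) - 7 ) >= 12

Answer: ( ( ( z - z ) + ( z - z ) ) - 7 ) >= 12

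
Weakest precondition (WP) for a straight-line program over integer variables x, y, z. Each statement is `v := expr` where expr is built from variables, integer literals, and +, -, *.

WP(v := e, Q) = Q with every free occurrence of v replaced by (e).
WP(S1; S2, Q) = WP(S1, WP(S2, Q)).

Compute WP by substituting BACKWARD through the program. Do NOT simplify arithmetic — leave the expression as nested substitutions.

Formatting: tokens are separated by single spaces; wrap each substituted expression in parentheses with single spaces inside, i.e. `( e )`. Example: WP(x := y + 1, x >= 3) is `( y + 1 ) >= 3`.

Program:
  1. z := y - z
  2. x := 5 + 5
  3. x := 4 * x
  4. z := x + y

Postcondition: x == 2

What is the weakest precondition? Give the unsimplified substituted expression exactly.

Answer: ( 4 * ( 5 + 5 ) ) == 2

Derivation:
post: x == 2
stmt 4: z := x + y  -- replace 0 occurrence(s) of z with (x + y)
  => x == 2
stmt 3: x := 4 * x  -- replace 1 occurrence(s) of x with (4 * x)
  => ( 4 * x ) == 2
stmt 2: x := 5 + 5  -- replace 1 occurrence(s) of x with (5 + 5)
  => ( 4 * ( 5 + 5 ) ) == 2
stmt 1: z := y - z  -- replace 0 occurrence(s) of z with (y - z)
  => ( 4 * ( 5 + 5 ) ) == 2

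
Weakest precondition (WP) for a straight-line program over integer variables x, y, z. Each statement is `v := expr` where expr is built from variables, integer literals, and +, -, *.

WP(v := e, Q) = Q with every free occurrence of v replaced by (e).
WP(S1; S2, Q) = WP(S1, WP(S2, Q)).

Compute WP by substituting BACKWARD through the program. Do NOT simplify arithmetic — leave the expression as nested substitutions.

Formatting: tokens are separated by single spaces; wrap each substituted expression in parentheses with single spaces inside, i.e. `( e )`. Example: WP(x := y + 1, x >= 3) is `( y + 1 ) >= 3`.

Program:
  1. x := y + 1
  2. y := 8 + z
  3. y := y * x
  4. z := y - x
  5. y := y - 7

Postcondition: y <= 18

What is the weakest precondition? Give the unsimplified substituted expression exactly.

post: y <= 18
stmt 5: y := y - 7  -- replace 1 occurrence(s) of y with (y - 7)
  => ( y - 7 ) <= 18
stmt 4: z := y - x  -- replace 0 occurrence(s) of z with (y - x)
  => ( y - 7 ) <= 18
stmt 3: y := y * x  -- replace 1 occurrence(s) of y with (y * x)
  => ( ( y * x ) - 7 ) <= 18
stmt 2: y := 8 + z  -- replace 1 occurrence(s) of y with (8 + z)
  => ( ( ( 8 + z ) * x ) - 7 ) <= 18
stmt 1: x := y + 1  -- replace 1 occurrence(s) of x with (y + 1)
  => ( ( ( 8 + z ) * ( y + 1 ) ) - 7 ) <= 18

Answer: ( ( ( 8 + z ) * ( y + 1 ) ) - 7 ) <= 18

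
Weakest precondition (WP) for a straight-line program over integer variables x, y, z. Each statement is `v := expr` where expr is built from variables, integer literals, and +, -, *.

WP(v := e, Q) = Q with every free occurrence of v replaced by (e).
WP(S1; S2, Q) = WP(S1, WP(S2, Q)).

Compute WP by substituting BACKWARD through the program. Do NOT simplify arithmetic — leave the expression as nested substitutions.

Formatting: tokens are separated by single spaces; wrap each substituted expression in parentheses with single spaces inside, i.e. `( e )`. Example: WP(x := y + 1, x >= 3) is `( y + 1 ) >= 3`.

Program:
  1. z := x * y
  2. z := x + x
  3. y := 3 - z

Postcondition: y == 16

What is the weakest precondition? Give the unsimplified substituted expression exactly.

post: y == 16
stmt 3: y := 3 - z  -- replace 1 occurrence(s) of y with (3 - z)
  => ( 3 - z ) == 16
stmt 2: z := x + x  -- replace 1 occurrence(s) of z with (x + x)
  => ( 3 - ( x + x ) ) == 16
stmt 1: z := x * y  -- replace 0 occurrence(s) of z with (x * y)
  => ( 3 - ( x + x ) ) == 16

Answer: ( 3 - ( x + x ) ) == 16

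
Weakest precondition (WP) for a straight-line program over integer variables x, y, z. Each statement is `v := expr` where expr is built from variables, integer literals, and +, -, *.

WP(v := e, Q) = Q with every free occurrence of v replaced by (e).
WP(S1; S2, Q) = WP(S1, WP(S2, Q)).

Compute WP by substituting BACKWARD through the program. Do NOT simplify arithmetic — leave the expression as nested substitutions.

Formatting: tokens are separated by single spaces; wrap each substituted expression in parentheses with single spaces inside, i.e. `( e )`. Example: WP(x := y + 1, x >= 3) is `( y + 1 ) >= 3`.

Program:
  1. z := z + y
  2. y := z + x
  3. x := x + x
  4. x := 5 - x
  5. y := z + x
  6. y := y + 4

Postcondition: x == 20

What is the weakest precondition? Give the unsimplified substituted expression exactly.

post: x == 20
stmt 6: y := y + 4  -- replace 0 occurrence(s) of y with (y + 4)
  => x == 20
stmt 5: y := z + x  -- replace 0 occurrence(s) of y with (z + x)
  => x == 20
stmt 4: x := 5 - x  -- replace 1 occurrence(s) of x with (5 - x)
  => ( 5 - x ) == 20
stmt 3: x := x + x  -- replace 1 occurrence(s) of x with (x + x)
  => ( 5 - ( x + x ) ) == 20
stmt 2: y := z + x  -- replace 0 occurrence(s) of y with (z + x)
  => ( 5 - ( x + x ) ) == 20
stmt 1: z := z + y  -- replace 0 occurrence(s) of z with (z + y)
  => ( 5 - ( x + x ) ) == 20

Answer: ( 5 - ( x + x ) ) == 20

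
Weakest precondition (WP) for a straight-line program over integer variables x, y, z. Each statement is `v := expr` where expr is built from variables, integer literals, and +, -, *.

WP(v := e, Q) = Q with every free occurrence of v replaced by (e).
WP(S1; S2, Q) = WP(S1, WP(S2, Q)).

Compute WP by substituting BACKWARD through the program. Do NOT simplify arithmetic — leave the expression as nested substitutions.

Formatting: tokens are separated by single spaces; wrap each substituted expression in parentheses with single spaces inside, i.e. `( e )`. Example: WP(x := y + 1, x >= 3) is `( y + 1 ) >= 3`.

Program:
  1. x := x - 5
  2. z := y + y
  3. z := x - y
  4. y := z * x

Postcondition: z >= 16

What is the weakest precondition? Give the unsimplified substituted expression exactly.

Answer: ( ( x - 5 ) - y ) >= 16

Derivation:
post: z >= 16
stmt 4: y := z * x  -- replace 0 occurrence(s) of y with (z * x)
  => z >= 16
stmt 3: z := x - y  -- replace 1 occurrence(s) of z with (x - y)
  => ( x - y ) >= 16
stmt 2: z := y + y  -- replace 0 occurrence(s) of z with (y + y)
  => ( x - y ) >= 16
stmt 1: x := x - 5  -- replace 1 occurrence(s) of x with (x - 5)
  => ( ( x - 5 ) - y ) >= 16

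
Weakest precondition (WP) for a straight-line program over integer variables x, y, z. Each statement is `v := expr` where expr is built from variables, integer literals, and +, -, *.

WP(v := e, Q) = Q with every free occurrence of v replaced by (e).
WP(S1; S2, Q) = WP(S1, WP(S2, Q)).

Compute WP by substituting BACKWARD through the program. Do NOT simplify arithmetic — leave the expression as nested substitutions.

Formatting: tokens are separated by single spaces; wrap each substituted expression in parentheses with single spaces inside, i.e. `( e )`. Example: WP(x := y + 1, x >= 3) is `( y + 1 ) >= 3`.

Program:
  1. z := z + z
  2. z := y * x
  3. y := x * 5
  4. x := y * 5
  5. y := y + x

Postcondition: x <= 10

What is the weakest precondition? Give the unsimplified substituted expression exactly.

Answer: ( ( x * 5 ) * 5 ) <= 10

Derivation:
post: x <= 10
stmt 5: y := y + x  -- replace 0 occurrence(s) of y with (y + x)
  => x <= 10
stmt 4: x := y * 5  -- replace 1 occurrence(s) of x with (y * 5)
  => ( y * 5 ) <= 10
stmt 3: y := x * 5  -- replace 1 occurrence(s) of y with (x * 5)
  => ( ( x * 5 ) * 5 ) <= 10
stmt 2: z := y * x  -- replace 0 occurrence(s) of z with (y * x)
  => ( ( x * 5 ) * 5 ) <= 10
stmt 1: z := z + z  -- replace 0 occurrence(s) of z with (z + z)
  => ( ( x * 5 ) * 5 ) <= 10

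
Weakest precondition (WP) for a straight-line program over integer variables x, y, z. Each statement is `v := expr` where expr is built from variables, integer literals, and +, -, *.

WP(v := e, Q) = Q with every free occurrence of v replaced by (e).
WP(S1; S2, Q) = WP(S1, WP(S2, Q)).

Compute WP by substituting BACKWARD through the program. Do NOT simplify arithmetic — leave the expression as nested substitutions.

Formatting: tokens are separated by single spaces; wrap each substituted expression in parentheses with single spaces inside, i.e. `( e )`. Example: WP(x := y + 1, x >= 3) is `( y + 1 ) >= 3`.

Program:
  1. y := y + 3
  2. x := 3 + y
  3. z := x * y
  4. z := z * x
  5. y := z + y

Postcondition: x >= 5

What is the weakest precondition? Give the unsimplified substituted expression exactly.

post: x >= 5
stmt 5: y := z + y  -- replace 0 occurrence(s) of y with (z + y)
  => x >= 5
stmt 4: z := z * x  -- replace 0 occurrence(s) of z with (z * x)
  => x >= 5
stmt 3: z := x * y  -- replace 0 occurrence(s) of z with (x * y)
  => x >= 5
stmt 2: x := 3 + y  -- replace 1 occurrence(s) of x with (3 + y)
  => ( 3 + y ) >= 5
stmt 1: y := y + 3  -- replace 1 occurrence(s) of y with (y + 3)
  => ( 3 + ( y + 3 ) ) >= 5

Answer: ( 3 + ( y + 3 ) ) >= 5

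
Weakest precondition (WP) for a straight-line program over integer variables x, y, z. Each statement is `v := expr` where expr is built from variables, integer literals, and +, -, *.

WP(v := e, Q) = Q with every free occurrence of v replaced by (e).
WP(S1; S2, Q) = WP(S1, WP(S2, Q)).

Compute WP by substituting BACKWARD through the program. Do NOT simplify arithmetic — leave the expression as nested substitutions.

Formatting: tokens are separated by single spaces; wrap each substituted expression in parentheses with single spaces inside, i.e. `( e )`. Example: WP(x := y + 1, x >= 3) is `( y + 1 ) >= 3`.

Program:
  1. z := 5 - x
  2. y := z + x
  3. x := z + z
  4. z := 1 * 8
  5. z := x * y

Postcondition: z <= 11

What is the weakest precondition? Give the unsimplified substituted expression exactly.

post: z <= 11
stmt 5: z := x * y  -- replace 1 occurrence(s) of z with (x * y)
  => ( x * y ) <= 11
stmt 4: z := 1 * 8  -- replace 0 occurrence(s) of z with (1 * 8)
  => ( x * y ) <= 11
stmt 3: x := z + z  -- replace 1 occurrence(s) of x with (z + z)
  => ( ( z + z ) * y ) <= 11
stmt 2: y := z + x  -- replace 1 occurrence(s) of y with (z + x)
  => ( ( z + z ) * ( z + x ) ) <= 11
stmt 1: z := 5 - x  -- replace 3 occurrence(s) of z with (5 - x)
  => ( ( ( 5 - x ) + ( 5 - x ) ) * ( ( 5 - x ) + x ) ) <= 11

Answer: ( ( ( 5 - x ) + ( 5 - x ) ) * ( ( 5 - x ) + x ) ) <= 11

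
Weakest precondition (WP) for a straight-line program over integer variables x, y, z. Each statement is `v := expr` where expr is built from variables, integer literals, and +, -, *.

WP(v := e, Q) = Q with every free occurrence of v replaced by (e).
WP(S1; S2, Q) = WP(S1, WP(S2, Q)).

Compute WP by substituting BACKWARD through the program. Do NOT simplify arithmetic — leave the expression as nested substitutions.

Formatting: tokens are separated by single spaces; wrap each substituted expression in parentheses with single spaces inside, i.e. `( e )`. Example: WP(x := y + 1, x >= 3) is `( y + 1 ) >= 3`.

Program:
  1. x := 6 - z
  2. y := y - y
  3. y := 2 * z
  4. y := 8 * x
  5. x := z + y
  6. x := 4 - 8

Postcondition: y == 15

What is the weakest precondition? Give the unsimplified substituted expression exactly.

Answer: ( 8 * ( 6 - z ) ) == 15

Derivation:
post: y == 15
stmt 6: x := 4 - 8  -- replace 0 occurrence(s) of x with (4 - 8)
  => y == 15
stmt 5: x := z + y  -- replace 0 occurrence(s) of x with (z + y)
  => y == 15
stmt 4: y := 8 * x  -- replace 1 occurrence(s) of y with (8 * x)
  => ( 8 * x ) == 15
stmt 3: y := 2 * z  -- replace 0 occurrence(s) of y with (2 * z)
  => ( 8 * x ) == 15
stmt 2: y := y - y  -- replace 0 occurrence(s) of y with (y - y)
  => ( 8 * x ) == 15
stmt 1: x := 6 - z  -- replace 1 occurrence(s) of x with (6 - z)
  => ( 8 * ( 6 - z ) ) == 15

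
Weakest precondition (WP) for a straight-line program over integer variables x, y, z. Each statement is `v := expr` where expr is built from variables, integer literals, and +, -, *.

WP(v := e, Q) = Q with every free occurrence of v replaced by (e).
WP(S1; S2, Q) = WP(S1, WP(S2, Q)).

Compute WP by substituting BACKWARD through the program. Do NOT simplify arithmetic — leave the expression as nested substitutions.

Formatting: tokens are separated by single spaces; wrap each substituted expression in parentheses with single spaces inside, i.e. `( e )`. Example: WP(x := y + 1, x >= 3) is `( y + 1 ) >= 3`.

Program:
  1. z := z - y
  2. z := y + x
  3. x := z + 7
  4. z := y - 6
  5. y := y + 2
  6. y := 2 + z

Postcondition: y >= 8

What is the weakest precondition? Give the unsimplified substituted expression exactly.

Answer: ( 2 + ( y - 6 ) ) >= 8

Derivation:
post: y >= 8
stmt 6: y := 2 + z  -- replace 1 occurrence(s) of y with (2 + z)
  => ( 2 + z ) >= 8
stmt 5: y := y + 2  -- replace 0 occurrence(s) of y with (y + 2)
  => ( 2 + z ) >= 8
stmt 4: z := y - 6  -- replace 1 occurrence(s) of z with (y - 6)
  => ( 2 + ( y - 6 ) ) >= 8
stmt 3: x := z + 7  -- replace 0 occurrence(s) of x with (z + 7)
  => ( 2 + ( y - 6 ) ) >= 8
stmt 2: z := y + x  -- replace 0 occurrence(s) of z with (y + x)
  => ( 2 + ( y - 6 ) ) >= 8
stmt 1: z := z - y  -- replace 0 occurrence(s) of z with (z - y)
  => ( 2 + ( y - 6 ) ) >= 8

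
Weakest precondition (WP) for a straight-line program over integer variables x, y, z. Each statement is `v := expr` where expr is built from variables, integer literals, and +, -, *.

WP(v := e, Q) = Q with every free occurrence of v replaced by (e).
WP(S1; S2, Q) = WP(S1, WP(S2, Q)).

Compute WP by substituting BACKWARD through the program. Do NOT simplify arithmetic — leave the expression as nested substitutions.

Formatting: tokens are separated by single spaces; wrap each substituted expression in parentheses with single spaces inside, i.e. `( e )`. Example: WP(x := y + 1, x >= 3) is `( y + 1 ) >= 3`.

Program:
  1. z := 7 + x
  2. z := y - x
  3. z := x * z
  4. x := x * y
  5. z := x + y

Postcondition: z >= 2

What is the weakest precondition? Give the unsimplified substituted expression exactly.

Answer: ( ( x * y ) + y ) >= 2

Derivation:
post: z >= 2
stmt 5: z := x + y  -- replace 1 occurrence(s) of z with (x + y)
  => ( x + y ) >= 2
stmt 4: x := x * y  -- replace 1 occurrence(s) of x with (x * y)
  => ( ( x * y ) + y ) >= 2
stmt 3: z := x * z  -- replace 0 occurrence(s) of z with (x * z)
  => ( ( x * y ) + y ) >= 2
stmt 2: z := y - x  -- replace 0 occurrence(s) of z with (y - x)
  => ( ( x * y ) + y ) >= 2
stmt 1: z := 7 + x  -- replace 0 occurrence(s) of z with (7 + x)
  => ( ( x * y ) + y ) >= 2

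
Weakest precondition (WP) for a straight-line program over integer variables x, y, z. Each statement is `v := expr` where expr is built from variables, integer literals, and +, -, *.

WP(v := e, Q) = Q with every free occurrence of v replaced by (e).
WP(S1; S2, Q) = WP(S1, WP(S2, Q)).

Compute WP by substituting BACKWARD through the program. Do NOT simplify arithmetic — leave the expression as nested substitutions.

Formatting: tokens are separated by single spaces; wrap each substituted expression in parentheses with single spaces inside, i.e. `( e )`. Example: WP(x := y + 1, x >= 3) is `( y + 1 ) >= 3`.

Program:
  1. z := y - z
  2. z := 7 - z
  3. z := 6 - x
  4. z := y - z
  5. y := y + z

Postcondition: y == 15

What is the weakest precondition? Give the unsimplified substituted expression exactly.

Answer: ( y + ( y - ( 6 - x ) ) ) == 15

Derivation:
post: y == 15
stmt 5: y := y + z  -- replace 1 occurrence(s) of y with (y + z)
  => ( y + z ) == 15
stmt 4: z := y - z  -- replace 1 occurrence(s) of z with (y - z)
  => ( y + ( y - z ) ) == 15
stmt 3: z := 6 - x  -- replace 1 occurrence(s) of z with (6 - x)
  => ( y + ( y - ( 6 - x ) ) ) == 15
stmt 2: z := 7 - z  -- replace 0 occurrence(s) of z with (7 - z)
  => ( y + ( y - ( 6 - x ) ) ) == 15
stmt 1: z := y - z  -- replace 0 occurrence(s) of z with (y - z)
  => ( y + ( y - ( 6 - x ) ) ) == 15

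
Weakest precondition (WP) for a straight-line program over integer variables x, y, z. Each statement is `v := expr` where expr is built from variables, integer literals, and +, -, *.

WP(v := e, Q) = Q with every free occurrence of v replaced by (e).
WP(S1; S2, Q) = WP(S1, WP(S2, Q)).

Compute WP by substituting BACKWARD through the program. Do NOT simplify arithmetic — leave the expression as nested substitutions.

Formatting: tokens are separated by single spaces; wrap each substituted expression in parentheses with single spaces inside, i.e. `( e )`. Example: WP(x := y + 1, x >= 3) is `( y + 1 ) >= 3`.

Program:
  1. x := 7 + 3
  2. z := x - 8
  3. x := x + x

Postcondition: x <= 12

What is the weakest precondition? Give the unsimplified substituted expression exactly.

Answer: ( ( 7 + 3 ) + ( 7 + 3 ) ) <= 12

Derivation:
post: x <= 12
stmt 3: x := x + x  -- replace 1 occurrence(s) of x with (x + x)
  => ( x + x ) <= 12
stmt 2: z := x - 8  -- replace 0 occurrence(s) of z with (x - 8)
  => ( x + x ) <= 12
stmt 1: x := 7 + 3  -- replace 2 occurrence(s) of x with (7 + 3)
  => ( ( 7 + 3 ) + ( 7 + 3 ) ) <= 12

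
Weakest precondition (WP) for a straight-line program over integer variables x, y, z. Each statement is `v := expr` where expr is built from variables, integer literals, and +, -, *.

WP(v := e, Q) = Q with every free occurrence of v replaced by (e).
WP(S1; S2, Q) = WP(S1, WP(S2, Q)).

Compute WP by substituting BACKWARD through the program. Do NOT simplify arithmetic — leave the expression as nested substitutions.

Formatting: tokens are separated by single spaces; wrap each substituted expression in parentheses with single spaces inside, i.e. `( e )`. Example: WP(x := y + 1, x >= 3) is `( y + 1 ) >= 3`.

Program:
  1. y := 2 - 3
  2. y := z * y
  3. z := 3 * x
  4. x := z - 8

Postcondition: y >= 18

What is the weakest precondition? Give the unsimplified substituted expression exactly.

Answer: ( z * ( 2 - 3 ) ) >= 18

Derivation:
post: y >= 18
stmt 4: x := z - 8  -- replace 0 occurrence(s) of x with (z - 8)
  => y >= 18
stmt 3: z := 3 * x  -- replace 0 occurrence(s) of z with (3 * x)
  => y >= 18
stmt 2: y := z * y  -- replace 1 occurrence(s) of y with (z * y)
  => ( z * y ) >= 18
stmt 1: y := 2 - 3  -- replace 1 occurrence(s) of y with (2 - 3)
  => ( z * ( 2 - 3 ) ) >= 18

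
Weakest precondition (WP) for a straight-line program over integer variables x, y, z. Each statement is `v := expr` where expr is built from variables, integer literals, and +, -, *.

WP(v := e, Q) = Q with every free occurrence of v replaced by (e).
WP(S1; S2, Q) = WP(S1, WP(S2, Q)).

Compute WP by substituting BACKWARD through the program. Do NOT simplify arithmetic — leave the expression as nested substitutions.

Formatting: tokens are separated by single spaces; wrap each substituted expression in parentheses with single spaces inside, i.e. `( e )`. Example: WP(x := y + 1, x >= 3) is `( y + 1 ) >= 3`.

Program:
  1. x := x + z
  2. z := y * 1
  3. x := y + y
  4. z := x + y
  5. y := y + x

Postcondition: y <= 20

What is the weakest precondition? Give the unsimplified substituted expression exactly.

post: y <= 20
stmt 5: y := y + x  -- replace 1 occurrence(s) of y with (y + x)
  => ( y + x ) <= 20
stmt 4: z := x + y  -- replace 0 occurrence(s) of z with (x + y)
  => ( y + x ) <= 20
stmt 3: x := y + y  -- replace 1 occurrence(s) of x with (y + y)
  => ( y + ( y + y ) ) <= 20
stmt 2: z := y * 1  -- replace 0 occurrence(s) of z with (y * 1)
  => ( y + ( y + y ) ) <= 20
stmt 1: x := x + z  -- replace 0 occurrence(s) of x with (x + z)
  => ( y + ( y + y ) ) <= 20

Answer: ( y + ( y + y ) ) <= 20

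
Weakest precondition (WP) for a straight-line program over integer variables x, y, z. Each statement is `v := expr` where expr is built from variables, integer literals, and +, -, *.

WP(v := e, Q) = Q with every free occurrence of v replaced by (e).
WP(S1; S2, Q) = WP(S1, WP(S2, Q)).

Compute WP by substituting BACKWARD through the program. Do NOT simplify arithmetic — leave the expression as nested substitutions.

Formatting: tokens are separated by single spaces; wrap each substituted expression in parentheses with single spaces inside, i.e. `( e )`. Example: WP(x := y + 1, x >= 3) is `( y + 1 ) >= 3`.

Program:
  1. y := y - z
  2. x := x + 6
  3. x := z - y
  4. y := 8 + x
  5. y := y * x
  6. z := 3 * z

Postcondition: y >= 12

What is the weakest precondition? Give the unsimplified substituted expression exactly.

Answer: ( ( 8 + ( z - ( y - z ) ) ) * ( z - ( y - z ) ) ) >= 12

Derivation:
post: y >= 12
stmt 6: z := 3 * z  -- replace 0 occurrence(s) of z with (3 * z)
  => y >= 12
stmt 5: y := y * x  -- replace 1 occurrence(s) of y with (y * x)
  => ( y * x ) >= 12
stmt 4: y := 8 + x  -- replace 1 occurrence(s) of y with (8 + x)
  => ( ( 8 + x ) * x ) >= 12
stmt 3: x := z - y  -- replace 2 occurrence(s) of x with (z - y)
  => ( ( 8 + ( z - y ) ) * ( z - y ) ) >= 12
stmt 2: x := x + 6  -- replace 0 occurrence(s) of x with (x + 6)
  => ( ( 8 + ( z - y ) ) * ( z - y ) ) >= 12
stmt 1: y := y - z  -- replace 2 occurrence(s) of y with (y - z)
  => ( ( 8 + ( z - ( y - z ) ) ) * ( z - ( y - z ) ) ) >= 12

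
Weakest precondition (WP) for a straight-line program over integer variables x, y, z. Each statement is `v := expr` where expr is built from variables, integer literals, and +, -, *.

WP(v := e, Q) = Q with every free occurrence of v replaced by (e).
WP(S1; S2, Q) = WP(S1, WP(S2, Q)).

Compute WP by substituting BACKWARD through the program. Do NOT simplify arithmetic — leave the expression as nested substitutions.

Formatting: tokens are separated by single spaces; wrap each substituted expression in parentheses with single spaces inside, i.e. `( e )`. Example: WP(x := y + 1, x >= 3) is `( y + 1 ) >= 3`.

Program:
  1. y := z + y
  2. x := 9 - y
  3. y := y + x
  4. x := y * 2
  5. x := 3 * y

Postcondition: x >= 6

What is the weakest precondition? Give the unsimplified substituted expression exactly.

Answer: ( 3 * ( ( z + y ) + ( 9 - ( z + y ) ) ) ) >= 6

Derivation:
post: x >= 6
stmt 5: x := 3 * y  -- replace 1 occurrence(s) of x with (3 * y)
  => ( 3 * y ) >= 6
stmt 4: x := y * 2  -- replace 0 occurrence(s) of x with (y * 2)
  => ( 3 * y ) >= 6
stmt 3: y := y + x  -- replace 1 occurrence(s) of y with (y + x)
  => ( 3 * ( y + x ) ) >= 6
stmt 2: x := 9 - y  -- replace 1 occurrence(s) of x with (9 - y)
  => ( 3 * ( y + ( 9 - y ) ) ) >= 6
stmt 1: y := z + y  -- replace 2 occurrence(s) of y with (z + y)
  => ( 3 * ( ( z + y ) + ( 9 - ( z + y ) ) ) ) >= 6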